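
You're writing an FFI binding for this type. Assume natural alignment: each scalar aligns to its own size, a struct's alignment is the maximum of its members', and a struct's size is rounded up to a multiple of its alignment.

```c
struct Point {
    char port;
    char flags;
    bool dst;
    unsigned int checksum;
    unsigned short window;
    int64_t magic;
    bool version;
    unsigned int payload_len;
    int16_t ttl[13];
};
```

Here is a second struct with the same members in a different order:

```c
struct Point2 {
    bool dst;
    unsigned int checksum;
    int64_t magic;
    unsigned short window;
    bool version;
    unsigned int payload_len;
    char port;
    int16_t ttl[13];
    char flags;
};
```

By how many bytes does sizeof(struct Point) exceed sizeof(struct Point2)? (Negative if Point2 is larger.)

port at 0 (size 1, align 1) → ends 1
flags at 1 (size 1, align 1) → ends 2
dst at 2 (size 1, align 1) → ends 3
pad 1 to align 4 for checksum
checksum at 4 (size 4, align 4) → ends 8
window at 8 (size 2, align 2) → ends 10
pad 6 to align 8 for magic
magic at 16 (size 8, align 8) → ends 24
version at 24 (size 1, align 1) → ends 25
pad 3 to align 4 for payload_len
payload_len at 28 (size 4, align 4) → ends 32
ttl at 32 (size 26, align 2) → ends 58
tail pad 6 to reach multiple of 8
total 64 bytes, alignment 8
— Point2 —
dst at 0 (size 1, align 1) → ends 1
pad 3 to align 4 for checksum
checksum at 4 (size 4, align 4) → ends 8
magic at 8 (size 8, align 8) → ends 16
window at 16 (size 2, align 2) → ends 18
version at 18 (size 1, align 1) → ends 19
pad 1 to align 4 for payload_len
payload_len at 20 (size 4, align 4) → ends 24
port at 24 (size 1, align 1) → ends 25
pad 1 to align 2 for ttl
ttl at 26 (size 26, align 2) → ends 52
flags at 52 (size 1, align 1) → ends 53
tail pad 3 to reach multiple of 8
total 56 bytes, alignment 8
64 − 56 = 8

8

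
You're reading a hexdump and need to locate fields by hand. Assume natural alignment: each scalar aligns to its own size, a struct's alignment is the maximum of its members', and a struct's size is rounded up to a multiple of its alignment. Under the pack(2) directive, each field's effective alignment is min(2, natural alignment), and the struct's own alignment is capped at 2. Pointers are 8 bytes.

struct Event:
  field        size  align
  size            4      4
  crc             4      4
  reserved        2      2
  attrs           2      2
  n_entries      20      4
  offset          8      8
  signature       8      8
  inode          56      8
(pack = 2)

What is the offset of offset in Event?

32

0..4  size  (4B, 2-aligned)
4..8  crc  (4B, 2-aligned)
8..10  reserved  (2B, 2-aligned)
10..12  attrs  (2B, 2-aligned)
12..32  n_entries  (20B, 2-aligned)
32..40  offset  (8B, 2-aligned)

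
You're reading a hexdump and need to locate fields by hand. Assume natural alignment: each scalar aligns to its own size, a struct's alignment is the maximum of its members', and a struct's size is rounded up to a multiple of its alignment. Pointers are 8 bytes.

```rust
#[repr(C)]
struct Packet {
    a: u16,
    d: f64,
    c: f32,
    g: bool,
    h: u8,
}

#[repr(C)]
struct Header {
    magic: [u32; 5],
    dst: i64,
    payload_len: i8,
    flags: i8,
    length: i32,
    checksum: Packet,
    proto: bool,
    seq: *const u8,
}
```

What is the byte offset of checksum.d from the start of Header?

48

Packet: a at 0 (size 2, align 2) → ends 2; pad 6 to align 8 for d; d at 8 (size 8, align 8) → ends 16; c at 16 (size 4, align 4) → ends 20; g at 20 (size 1, align 1) → ends 21; h at 21 (size 1, align 1) → ends 22; tail pad 2 to reach multiple of 8; total 24 bytes, alignment 8
magic at 0 (size 20, align 4) → ends 20
pad 4 to align 8 for dst
dst at 24 (size 8, align 8) → ends 32
payload_len at 32 (size 1, align 1) → ends 33
flags at 33 (size 1, align 1) → ends 34
pad 2 to align 4 for length
length at 36 (size 4, align 4) → ends 40
checksum at 40 (size 24, align 8) → ends 64
within Packet: d at 8
40 + 8 = 48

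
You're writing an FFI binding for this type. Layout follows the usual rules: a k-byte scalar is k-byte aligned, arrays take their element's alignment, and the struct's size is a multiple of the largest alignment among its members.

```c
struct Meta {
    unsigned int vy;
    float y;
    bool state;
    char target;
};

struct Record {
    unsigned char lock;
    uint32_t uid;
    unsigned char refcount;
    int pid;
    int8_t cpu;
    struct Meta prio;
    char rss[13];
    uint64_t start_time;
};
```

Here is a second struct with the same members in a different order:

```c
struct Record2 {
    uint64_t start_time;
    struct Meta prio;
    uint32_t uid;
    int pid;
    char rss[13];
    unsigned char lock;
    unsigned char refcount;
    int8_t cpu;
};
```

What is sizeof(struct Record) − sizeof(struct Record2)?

8

Meta: 0..4  vy  (4B, 4-aligned); 4..8  y  (4B, 4-aligned); 8..9  state  (1B, 1-aligned); 9..10  target  (1B, 1-aligned); 10..12  -- tail padding (2B); sizeof = 12, alignof = 4
0..1  lock  (1B, 1-aligned)
1..4  -- padding (3B)
4..8  uid  (4B, 4-aligned)
8..9  refcount  (1B, 1-aligned)
9..12  -- padding (3B)
12..16  pid  (4B, 4-aligned)
16..17  cpu  (1B, 1-aligned)
17..20  -- padding (3B)
20..32  prio  (12B, 4-aligned)
32..45  rss  (13B, 1-aligned)
45..48  -- padding (3B)
48..56  start_time  (8B, 8-aligned)
sizeof = 56, alignof = 8
— Record2 —
0..8  start_time  (8B, 8-aligned)
8..20  prio  (12B, 4-aligned)
20..24  uid  (4B, 4-aligned)
24..28  pid  (4B, 4-aligned)
28..41  rss  (13B, 1-aligned)
41..42  lock  (1B, 1-aligned)
42..43  refcount  (1B, 1-aligned)
43..44  cpu  (1B, 1-aligned)
44..48  -- tail padding (4B)
sizeof = 48, alignof = 8
56 − 48 = 8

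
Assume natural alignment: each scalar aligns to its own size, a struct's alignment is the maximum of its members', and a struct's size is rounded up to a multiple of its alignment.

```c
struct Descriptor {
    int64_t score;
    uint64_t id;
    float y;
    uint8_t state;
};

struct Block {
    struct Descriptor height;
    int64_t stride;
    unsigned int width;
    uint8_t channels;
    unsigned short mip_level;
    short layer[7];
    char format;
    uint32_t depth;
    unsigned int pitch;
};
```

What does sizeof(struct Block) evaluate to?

64

Descriptor: 0..8  score  (8B, 8-aligned); 8..16  id  (8B, 8-aligned); 16..20  y  (4B, 4-aligned); 20..21  state  (1B, 1-aligned); 21..24  -- tail padding (3B); sizeof = 24, alignof = 8
0..24  height  (24B, 8-aligned)
24..32  stride  (8B, 8-aligned)
32..36  width  (4B, 4-aligned)
36..37  channels  (1B, 1-aligned)
37..38  -- padding (1B)
38..40  mip_level  (2B, 2-aligned)
40..54  layer  (14B, 2-aligned)
54..55  format  (1B, 1-aligned)
55..56  -- padding (1B)
56..60  depth  (4B, 4-aligned)
60..64  pitch  (4B, 4-aligned)
sizeof = 64, alignof = 8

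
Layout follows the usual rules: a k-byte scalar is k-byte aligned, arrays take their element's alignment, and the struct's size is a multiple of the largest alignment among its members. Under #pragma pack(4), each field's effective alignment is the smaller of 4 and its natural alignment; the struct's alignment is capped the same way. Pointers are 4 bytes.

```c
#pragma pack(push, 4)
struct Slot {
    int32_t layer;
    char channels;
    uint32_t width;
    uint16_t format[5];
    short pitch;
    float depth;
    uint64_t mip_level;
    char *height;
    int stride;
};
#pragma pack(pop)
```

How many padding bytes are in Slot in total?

3

@0: layer [4B, align 4] → 4
@4: channels [1B, align 1] → 5
+3 pad (align 4)
@8: width [4B, align 4] → 12
@12: format [10B, align 2] → 22
@22: pitch [2B, align 2] → 24
@24: depth [4B, align 4] → 28
@28: mip_level [8B, align 4] → 36
@36: height [4B, align 4] → 40
@40: stride [4B, align 4] → 44
size 44, align 4
data bytes 41, size 44 → padding 3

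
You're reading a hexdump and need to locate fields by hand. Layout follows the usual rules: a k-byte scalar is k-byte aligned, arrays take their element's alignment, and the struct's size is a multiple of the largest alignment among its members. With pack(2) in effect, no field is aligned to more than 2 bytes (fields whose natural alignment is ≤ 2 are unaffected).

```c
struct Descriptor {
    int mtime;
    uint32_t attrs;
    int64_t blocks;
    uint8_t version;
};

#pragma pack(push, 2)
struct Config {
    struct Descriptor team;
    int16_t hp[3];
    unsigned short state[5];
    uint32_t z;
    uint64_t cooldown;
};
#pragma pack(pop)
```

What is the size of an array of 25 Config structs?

Descriptor: @0: mtime [4B, align 4] → 4; @4: attrs [4B, align 4] → 8; @8: blocks [8B, align 8] → 16; @16: version [1B, align 1] → 17; +7 tail pad (align 8); size 24, align 8
@0: team [24B, align 2] → 24
@24: hp [6B, align 2] → 30
@30: state [10B, align 2] → 40
@40: z [4B, align 2] → 44
@44: cooldown [8B, align 2] → 52
size 52, align 2
array of 25: 25 × 52 = 1300

1300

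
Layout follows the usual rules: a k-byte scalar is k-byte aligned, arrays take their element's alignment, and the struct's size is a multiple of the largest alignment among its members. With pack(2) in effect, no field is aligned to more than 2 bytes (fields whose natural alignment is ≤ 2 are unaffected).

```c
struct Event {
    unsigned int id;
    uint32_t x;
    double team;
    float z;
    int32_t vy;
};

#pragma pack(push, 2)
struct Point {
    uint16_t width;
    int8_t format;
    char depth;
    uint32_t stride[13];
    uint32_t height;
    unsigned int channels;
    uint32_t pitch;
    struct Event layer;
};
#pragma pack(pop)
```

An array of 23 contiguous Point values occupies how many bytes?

2116

Event: @0: id [4B, align 4] → 4; @4: x [4B, align 4] → 8; @8: team [8B, align 8] → 16; @16: z [4B, align 4] → 20; @20: vy [4B, align 4] → 24; size 24, align 8
@0: width [2B, align 2] → 2
@2: format [1B, align 1] → 3
@3: depth [1B, align 1] → 4
@4: stride [52B, align 2] → 56
@56: height [4B, align 2] → 60
@60: channels [4B, align 2] → 64
@64: pitch [4B, align 2] → 68
@68: layer [24B, align 2] → 92
size 92, align 2
array of 23: 23 × 92 = 2116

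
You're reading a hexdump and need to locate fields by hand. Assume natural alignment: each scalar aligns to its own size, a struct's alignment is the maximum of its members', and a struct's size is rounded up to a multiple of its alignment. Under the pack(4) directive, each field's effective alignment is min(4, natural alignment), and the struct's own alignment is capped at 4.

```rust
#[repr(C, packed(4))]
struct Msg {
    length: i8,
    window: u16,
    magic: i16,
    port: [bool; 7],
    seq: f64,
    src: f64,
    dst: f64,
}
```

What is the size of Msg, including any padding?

40

0..1  length  (1B, 1-aligned)
1..2  -- padding (1B)
2..4  window  (2B, 2-aligned)
4..6  magic  (2B, 2-aligned)
6..13  port  (7B, 1-aligned)
13..16  -- padding (3B)
16..24  seq  (8B, 4-aligned)
24..32  src  (8B, 4-aligned)
32..40  dst  (8B, 4-aligned)
sizeof = 40, alignof = 4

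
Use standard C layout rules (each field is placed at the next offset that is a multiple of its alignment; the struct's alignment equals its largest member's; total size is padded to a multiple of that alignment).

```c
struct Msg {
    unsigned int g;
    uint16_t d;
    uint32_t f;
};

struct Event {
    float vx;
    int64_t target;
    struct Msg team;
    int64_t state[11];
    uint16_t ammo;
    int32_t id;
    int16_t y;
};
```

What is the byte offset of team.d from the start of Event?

Msg: 0..4  g  (4B, 4-aligned); 4..6  d  (2B, 2-aligned); 6..8  -- padding (2B); 8..12  f  (4B, 4-aligned); sizeof = 12, alignof = 4
0..4  vx  (4B, 4-aligned)
4..8  -- padding (4B)
8..16  target  (8B, 8-aligned)
16..28  team  (12B, 4-aligned)
within Msg: d at 4
16 + 4 = 20

20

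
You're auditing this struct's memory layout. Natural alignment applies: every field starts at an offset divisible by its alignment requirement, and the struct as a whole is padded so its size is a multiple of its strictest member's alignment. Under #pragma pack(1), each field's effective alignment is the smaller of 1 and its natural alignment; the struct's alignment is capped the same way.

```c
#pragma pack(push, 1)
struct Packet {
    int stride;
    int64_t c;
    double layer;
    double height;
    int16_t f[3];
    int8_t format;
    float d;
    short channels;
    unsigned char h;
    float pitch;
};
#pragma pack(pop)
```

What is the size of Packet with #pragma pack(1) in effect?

46

stride at 0 (size 4, align 1) → ends 4
c at 4 (size 8, align 1) → ends 12
layer at 12 (size 8, align 1) → ends 20
height at 20 (size 8, align 1) → ends 28
f at 28 (size 6, align 1) → ends 34
format at 34 (size 1, align 1) → ends 35
d at 35 (size 4, align 1) → ends 39
channels at 39 (size 2, align 1) → ends 41
h at 41 (size 1, align 1) → ends 42
pitch at 42 (size 4, align 1) → ends 46
total 46 bytes, alignment 1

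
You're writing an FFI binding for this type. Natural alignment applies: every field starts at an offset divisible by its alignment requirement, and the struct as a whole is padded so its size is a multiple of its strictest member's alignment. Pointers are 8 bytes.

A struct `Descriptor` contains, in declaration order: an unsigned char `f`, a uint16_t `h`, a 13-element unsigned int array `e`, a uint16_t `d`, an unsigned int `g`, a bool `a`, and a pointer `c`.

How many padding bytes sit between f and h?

f at 0 (size 1, align 1) → ends 1
pad 1 to align 2 for h
h at 2 (size 2, align 2) → ends 4

1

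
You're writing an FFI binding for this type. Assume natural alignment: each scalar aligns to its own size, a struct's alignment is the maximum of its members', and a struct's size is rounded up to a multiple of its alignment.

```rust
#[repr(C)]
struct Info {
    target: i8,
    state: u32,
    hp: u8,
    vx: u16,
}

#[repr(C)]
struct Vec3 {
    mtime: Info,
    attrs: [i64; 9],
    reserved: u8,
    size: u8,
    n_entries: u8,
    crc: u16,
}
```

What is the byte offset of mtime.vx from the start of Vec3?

10

Info: 0..1  target  (1B, 1-aligned); 1..4  -- padding (3B); 4..8  state  (4B, 4-aligned); 8..9  hp  (1B, 1-aligned); 9..10  -- padding (1B); 10..12  vx  (2B, 2-aligned); sizeof = 12, alignof = 4
0..12  mtime  (12B, 4-aligned)
within Info: vx at 10
0 + 10 = 10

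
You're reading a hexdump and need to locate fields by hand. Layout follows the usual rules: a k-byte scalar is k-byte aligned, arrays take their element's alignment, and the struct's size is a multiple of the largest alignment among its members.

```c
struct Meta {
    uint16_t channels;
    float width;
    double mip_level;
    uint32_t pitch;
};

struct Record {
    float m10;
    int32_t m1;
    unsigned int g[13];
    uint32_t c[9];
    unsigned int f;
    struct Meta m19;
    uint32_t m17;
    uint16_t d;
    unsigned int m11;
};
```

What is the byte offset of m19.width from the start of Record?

108

Meta: @0: channels [2B, align 2] → 2; +2 pad (align 4); @4: width [4B, align 4] → 8; @8: mip_level [8B, align 8] → 16; @16: pitch [4B, align 4] → 20; +4 tail pad (align 8); size 24, align 8
@0: m10 [4B, align 4] → 4
@4: m1 [4B, align 4] → 8
@8: g [52B, align 4] → 60
@60: c [36B, align 4] → 96
@96: f [4B, align 4] → 100
+4 pad (align 8)
@104: m19 [24B, align 8] → 128
within Meta: width at 4
104 + 4 = 108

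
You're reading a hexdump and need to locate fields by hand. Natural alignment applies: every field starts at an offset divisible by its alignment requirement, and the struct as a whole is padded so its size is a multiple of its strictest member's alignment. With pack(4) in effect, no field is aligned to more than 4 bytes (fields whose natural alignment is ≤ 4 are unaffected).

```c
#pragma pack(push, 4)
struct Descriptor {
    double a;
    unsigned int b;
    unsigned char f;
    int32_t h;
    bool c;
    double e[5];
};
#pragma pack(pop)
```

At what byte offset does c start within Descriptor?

20

0..8  a  (8B, 4-aligned)
8..12  b  (4B, 4-aligned)
12..13  f  (1B, 1-aligned)
13..16  -- padding (3B)
16..20  h  (4B, 4-aligned)
20..21  c  (1B, 1-aligned)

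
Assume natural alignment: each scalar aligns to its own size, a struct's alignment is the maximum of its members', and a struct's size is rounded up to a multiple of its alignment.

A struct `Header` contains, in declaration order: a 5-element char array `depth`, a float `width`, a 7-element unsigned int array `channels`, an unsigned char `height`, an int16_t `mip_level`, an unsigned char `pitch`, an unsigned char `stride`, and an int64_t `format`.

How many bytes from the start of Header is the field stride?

45

0..5  depth  (5B, 1-aligned)
5..8  -- padding (3B)
8..12  width  (4B, 4-aligned)
12..40  channels  (28B, 4-aligned)
40..41  height  (1B, 1-aligned)
41..42  -- padding (1B)
42..44  mip_level  (2B, 2-aligned)
44..45  pitch  (1B, 1-aligned)
45..46  stride  (1B, 1-aligned)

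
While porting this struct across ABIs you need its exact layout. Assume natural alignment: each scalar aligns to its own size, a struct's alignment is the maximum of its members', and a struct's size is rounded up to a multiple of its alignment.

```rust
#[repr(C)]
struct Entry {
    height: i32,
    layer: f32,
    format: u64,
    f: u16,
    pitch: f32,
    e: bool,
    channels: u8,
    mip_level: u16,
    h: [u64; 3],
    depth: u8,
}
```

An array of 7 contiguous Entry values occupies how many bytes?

448

height at 0 (size 4, align 4) → ends 4
layer at 4 (size 4, align 4) → ends 8
format at 8 (size 8, align 8) → ends 16
f at 16 (size 2, align 2) → ends 18
pad 2 to align 4 for pitch
pitch at 20 (size 4, align 4) → ends 24
e at 24 (size 1, align 1) → ends 25
channels at 25 (size 1, align 1) → ends 26
mip_level at 26 (size 2, align 2) → ends 28
pad 4 to align 8 for h
h at 32 (size 24, align 8) → ends 56
depth at 56 (size 1, align 1) → ends 57
tail pad 7 to reach multiple of 8
total 64 bytes, alignment 8
array of 7: 7 × 64 = 448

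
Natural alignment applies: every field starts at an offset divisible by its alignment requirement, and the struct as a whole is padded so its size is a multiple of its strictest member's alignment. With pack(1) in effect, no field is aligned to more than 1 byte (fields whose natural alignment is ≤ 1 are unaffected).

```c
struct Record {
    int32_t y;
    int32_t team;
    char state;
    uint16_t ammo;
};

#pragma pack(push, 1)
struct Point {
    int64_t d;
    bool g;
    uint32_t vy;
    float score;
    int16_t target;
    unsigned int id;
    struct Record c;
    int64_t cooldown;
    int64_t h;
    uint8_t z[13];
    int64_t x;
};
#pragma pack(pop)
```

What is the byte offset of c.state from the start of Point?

31

Record: @0: y [4B, align 4] → 4; @4: team [4B, align 4] → 8; @8: state [1B, align 1] → 9; +1 pad (align 2); @10: ammo [2B, align 2] → 12; size 12, align 4
@0: d [8B, align 1] → 8
@8: g [1B, align 1] → 9
@9: vy [4B, align 1] → 13
@13: score [4B, align 1] → 17
@17: target [2B, align 1] → 19
@19: id [4B, align 1] → 23
@23: c [12B, align 1] → 35
within Record: state at 8
23 + 8 = 31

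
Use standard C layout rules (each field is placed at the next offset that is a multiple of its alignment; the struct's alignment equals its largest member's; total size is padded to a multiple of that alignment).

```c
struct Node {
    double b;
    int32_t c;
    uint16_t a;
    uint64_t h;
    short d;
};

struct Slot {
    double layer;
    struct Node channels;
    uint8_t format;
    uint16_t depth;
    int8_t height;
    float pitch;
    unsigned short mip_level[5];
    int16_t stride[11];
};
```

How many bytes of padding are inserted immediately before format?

0

Node: b at 0 (size 8, align 8) → ends 8; c at 8 (size 4, align 4) → ends 12; a at 12 (size 2, align 2) → ends 14; pad 2 to align 8 for h; h at 16 (size 8, align 8) → ends 24; d at 24 (size 2, align 2) → ends 26; tail pad 6 to reach multiple of 8; total 32 bytes, alignment 8
layer at 0 (size 8, align 8) → ends 8
channels at 8 (size 32, align 8) → ends 40
format at 40 (size 1, align 1) → ends 41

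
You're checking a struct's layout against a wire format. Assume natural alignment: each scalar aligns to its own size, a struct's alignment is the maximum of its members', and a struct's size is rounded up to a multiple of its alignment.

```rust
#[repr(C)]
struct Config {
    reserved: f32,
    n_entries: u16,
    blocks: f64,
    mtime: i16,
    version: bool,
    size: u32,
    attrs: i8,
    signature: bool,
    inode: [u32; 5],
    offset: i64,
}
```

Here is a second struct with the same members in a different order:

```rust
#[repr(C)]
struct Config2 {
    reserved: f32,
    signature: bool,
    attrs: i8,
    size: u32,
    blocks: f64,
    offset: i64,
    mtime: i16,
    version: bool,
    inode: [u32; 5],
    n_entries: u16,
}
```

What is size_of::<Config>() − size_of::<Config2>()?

@0: reserved [4B, align 4] → 4
@4: n_entries [2B, align 2] → 6
+2 pad (align 8)
@8: blocks [8B, align 8] → 16
@16: mtime [2B, align 2] → 18
@18: version [1B, align 1] → 19
+1 pad (align 4)
@20: size [4B, align 4] → 24
@24: attrs [1B, align 1] → 25
@25: signature [1B, align 1] → 26
+2 pad (align 4)
@28: inode [20B, align 4] → 48
@48: offset [8B, align 8] → 56
size 56, align 8
— Config2 —
@0: reserved [4B, align 4] → 4
@4: signature [1B, align 1] → 5
@5: attrs [1B, align 1] → 6
+2 pad (align 4)
@8: size [4B, align 4] → 12
+4 pad (align 8)
@16: blocks [8B, align 8] → 24
@24: offset [8B, align 8] → 32
@32: mtime [2B, align 2] → 34
@34: version [1B, align 1] → 35
+1 pad (align 4)
@36: inode [20B, align 4] → 56
@56: n_entries [2B, align 2] → 58
+6 tail pad (align 8)
size 64, align 8
56 − 64 = -8

-8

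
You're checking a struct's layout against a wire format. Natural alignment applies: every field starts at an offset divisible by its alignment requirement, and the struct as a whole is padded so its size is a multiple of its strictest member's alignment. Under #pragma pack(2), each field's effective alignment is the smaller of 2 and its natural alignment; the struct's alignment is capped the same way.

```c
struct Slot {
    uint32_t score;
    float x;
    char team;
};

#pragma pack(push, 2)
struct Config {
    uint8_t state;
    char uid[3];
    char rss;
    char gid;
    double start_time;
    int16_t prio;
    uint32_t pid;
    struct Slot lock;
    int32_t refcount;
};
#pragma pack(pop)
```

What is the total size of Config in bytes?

36

Slot: @0: score [4B, align 4] → 4; @4: x [4B, align 4] → 8; @8: team [1B, align 1] → 9; +3 tail pad (align 4); size 12, align 4
@0: state [1B, align 1] → 1
@1: uid [3B, align 1] → 4
@4: rss [1B, align 1] → 5
@5: gid [1B, align 1] → 6
@6: start_time [8B, align 2] → 14
@14: prio [2B, align 2] → 16
@16: pid [4B, align 2] → 20
@20: lock [12B, align 2] → 32
@32: refcount [4B, align 2] → 36
size 36, align 2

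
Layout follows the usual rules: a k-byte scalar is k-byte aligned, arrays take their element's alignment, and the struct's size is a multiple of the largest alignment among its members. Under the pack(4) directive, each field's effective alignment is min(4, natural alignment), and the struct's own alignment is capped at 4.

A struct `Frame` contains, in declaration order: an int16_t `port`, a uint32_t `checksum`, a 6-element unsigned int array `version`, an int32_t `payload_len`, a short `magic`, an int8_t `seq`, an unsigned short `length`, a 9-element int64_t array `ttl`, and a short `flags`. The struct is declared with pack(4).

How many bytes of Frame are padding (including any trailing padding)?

0..2  port  (2B, 2-aligned)
2..4  -- padding (2B)
4..8  checksum  (4B, 4-aligned)
8..32  version  (24B, 4-aligned)
32..36  payload_len  (4B, 4-aligned)
36..38  magic  (2B, 2-aligned)
38..39  seq  (1B, 1-aligned)
39..40  -- padding (1B)
40..42  length  (2B, 2-aligned)
42..44  -- padding (2B)
44..116  ttl  (72B, 4-aligned)
116..118  flags  (2B, 2-aligned)
118..120  -- tail padding (2B)
sizeof = 120, alignof = 4
data bytes 113, size 120 → padding 7

7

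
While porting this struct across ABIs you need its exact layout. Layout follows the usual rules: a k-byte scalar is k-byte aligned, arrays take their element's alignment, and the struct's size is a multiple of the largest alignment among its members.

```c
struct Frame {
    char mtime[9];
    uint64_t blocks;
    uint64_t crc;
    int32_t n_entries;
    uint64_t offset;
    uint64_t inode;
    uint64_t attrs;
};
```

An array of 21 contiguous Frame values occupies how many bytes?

1344

0..9  mtime  (9B, 1-aligned)
9..16  -- padding (7B)
16..24  blocks  (8B, 8-aligned)
24..32  crc  (8B, 8-aligned)
32..36  n_entries  (4B, 4-aligned)
36..40  -- padding (4B)
40..48  offset  (8B, 8-aligned)
48..56  inode  (8B, 8-aligned)
56..64  attrs  (8B, 8-aligned)
sizeof = 64, alignof = 8
array of 21: 21 × 64 = 1344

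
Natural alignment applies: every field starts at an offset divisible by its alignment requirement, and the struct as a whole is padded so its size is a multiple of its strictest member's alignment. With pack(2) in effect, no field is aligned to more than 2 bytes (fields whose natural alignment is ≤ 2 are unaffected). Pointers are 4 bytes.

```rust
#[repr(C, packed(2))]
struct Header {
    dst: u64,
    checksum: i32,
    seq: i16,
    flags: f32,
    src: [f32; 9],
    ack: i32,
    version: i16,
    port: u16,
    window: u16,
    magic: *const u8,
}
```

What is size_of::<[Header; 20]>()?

dst at 0 (size 8, align 2) → ends 8
checksum at 8 (size 4, align 2) → ends 12
seq at 12 (size 2, align 2) → ends 14
flags at 14 (size 4, align 2) → ends 18
src at 18 (size 36, align 2) → ends 54
ack at 54 (size 4, align 2) → ends 58
version at 58 (size 2, align 2) → ends 60
port at 60 (size 2, align 2) → ends 62
window at 62 (size 2, align 2) → ends 64
magic at 64 (size 4, align 2) → ends 68
total 68 bytes, alignment 2
array of 20: 20 × 68 = 1360

1360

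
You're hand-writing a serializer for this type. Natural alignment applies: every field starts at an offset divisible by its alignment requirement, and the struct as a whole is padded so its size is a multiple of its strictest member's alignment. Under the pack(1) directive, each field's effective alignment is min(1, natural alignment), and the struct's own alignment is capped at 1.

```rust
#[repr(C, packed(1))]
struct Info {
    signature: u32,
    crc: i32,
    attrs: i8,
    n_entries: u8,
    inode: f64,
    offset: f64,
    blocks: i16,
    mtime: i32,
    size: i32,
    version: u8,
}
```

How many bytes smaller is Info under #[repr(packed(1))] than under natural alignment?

natural layout:
  signature at 0 (size 4, align 4) → ends 4
  crc at 4 (size 4, align 4) → ends 8
  attrs at 8 (size 1, align 1) → ends 9
  n_entries at 9 (size 1, align 1) → ends 10
  pad 6 to align 8 for inode
  inode at 16 (size 8, align 8) → ends 24
  offset at 24 (size 8, align 8) → ends 32
  blocks at 32 (size 2, align 2) → ends 34
  pad 2 to align 4 for mtime
  mtime at 36 (size 4, align 4) → ends 40
  size at 40 (size 4, align 4) → ends 44
  version at 44 (size 1, align 1) → ends 45
  tail pad 3 to reach multiple of 8
  total 48 bytes, alignment 8
packed(1) layout:
  signature at 0 (size 4, align 1) → ends 4
  crc at 4 (size 4, align 1) → ends 8
  attrs at 8 (size 1, align 1) → ends 9
  n_entries at 9 (size 1, align 1) → ends 10
  inode at 10 (size 8, align 1) → ends 18
  offset at 18 (size 8, align 1) → ends 26
  blocks at 26 (size 2, align 1) → ends 28
  mtime at 28 (size 4, align 1) → ends 32
  size at 32 (size 4, align 1) → ends 36
  version at 36 (size 1, align 1) → ends 37
  total 37 bytes, alignment 1
48 − 37 = 11

11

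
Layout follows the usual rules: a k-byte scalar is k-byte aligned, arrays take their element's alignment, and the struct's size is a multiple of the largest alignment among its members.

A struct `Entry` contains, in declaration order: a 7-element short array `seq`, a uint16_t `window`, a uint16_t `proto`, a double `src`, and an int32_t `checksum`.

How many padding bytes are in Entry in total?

seq at 0 (size 14, align 2) → ends 14
window at 14 (size 2, align 2) → ends 16
proto at 16 (size 2, align 2) → ends 18
pad 6 to align 8 for src
src at 24 (size 8, align 8) → ends 32
checksum at 32 (size 4, align 4) → ends 36
tail pad 4 to reach multiple of 8
total 40 bytes, alignment 8
data bytes 30, size 40 → padding 10

10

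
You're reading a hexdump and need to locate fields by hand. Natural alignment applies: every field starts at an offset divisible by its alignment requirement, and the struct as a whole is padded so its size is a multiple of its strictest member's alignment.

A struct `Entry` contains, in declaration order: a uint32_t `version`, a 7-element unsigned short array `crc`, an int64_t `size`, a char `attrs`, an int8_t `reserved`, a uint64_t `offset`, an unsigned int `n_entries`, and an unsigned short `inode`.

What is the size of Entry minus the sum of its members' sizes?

14

0..4  version  (4B, 4-aligned)
4..18  crc  (14B, 2-aligned)
18..24  -- padding (6B)
24..32  size  (8B, 8-aligned)
32..33  attrs  (1B, 1-aligned)
33..34  reserved  (1B, 1-aligned)
34..40  -- padding (6B)
40..48  offset  (8B, 8-aligned)
48..52  n_entries  (4B, 4-aligned)
52..54  inode  (2B, 2-aligned)
54..56  -- tail padding (2B)
sizeof = 56, alignof = 8
data bytes 42, size 56 → padding 14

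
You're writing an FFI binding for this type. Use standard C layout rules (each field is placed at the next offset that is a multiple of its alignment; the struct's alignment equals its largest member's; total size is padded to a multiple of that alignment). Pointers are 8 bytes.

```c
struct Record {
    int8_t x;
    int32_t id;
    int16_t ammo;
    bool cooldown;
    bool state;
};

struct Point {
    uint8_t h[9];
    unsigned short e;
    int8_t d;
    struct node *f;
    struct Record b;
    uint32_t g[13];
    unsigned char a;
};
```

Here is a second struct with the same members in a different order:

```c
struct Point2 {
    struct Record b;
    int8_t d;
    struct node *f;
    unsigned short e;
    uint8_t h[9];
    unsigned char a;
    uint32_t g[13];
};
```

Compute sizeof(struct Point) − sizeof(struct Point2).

8

Record: 0..1  x  (1B, 1-aligned); 1..4  -- padding (3B); 4..8  id  (4B, 4-aligned); 8..10  ammo  (2B, 2-aligned); 10..11  cooldown  (1B, 1-aligned); 11..12  state  (1B, 1-aligned); sizeof = 12, alignof = 4
0..9  h  (9B, 1-aligned)
9..10  -- padding (1B)
10..12  e  (2B, 2-aligned)
12..13  d  (1B, 1-aligned)
13..16  -- padding (3B)
16..24  f  (8B, 8-aligned)
24..36  b  (12B, 4-aligned)
36..88  g  (52B, 4-aligned)
88..89  a  (1B, 1-aligned)
89..96  -- tail padding (7B)
sizeof = 96, alignof = 8
— Point2 —
0..12  b  (12B, 4-aligned)
12..13  d  (1B, 1-aligned)
13..16  -- padding (3B)
16..24  f  (8B, 8-aligned)
24..26  e  (2B, 2-aligned)
26..35  h  (9B, 1-aligned)
35..36  a  (1B, 1-aligned)
36..88  g  (52B, 4-aligned)
sizeof = 88, alignof = 8
96 − 88 = 8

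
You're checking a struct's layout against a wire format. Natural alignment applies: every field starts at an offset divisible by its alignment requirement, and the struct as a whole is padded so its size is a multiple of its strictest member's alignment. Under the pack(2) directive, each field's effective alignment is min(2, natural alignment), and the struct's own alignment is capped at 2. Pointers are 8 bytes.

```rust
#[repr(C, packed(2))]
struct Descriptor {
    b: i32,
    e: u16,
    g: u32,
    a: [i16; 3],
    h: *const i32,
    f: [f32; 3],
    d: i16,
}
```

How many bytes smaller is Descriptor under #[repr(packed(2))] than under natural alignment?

10

natural layout:
  b at 0 (size 4, align 4) → ends 4
  e at 4 (size 2, align 2) → ends 6
  pad 2 to align 4 for g
  g at 8 (size 4, align 4) → ends 12
  a at 12 (size 6, align 2) → ends 18
  pad 6 to align 8 for h
  h at 24 (size 8, align 8) → ends 32
  f at 32 (size 12, align 4) → ends 44
  d at 44 (size 2, align 2) → ends 46
  tail pad 2 to reach multiple of 8
  total 48 bytes, alignment 8
packed(2) layout:
  b at 0 (size 4, align 2) → ends 4
  e at 4 (size 2, align 2) → ends 6
  g at 6 (size 4, align 2) → ends 10
  a at 10 (size 6, align 2) → ends 16
  h at 16 (size 8, align 2) → ends 24
  f at 24 (size 12, align 2) → ends 36
  d at 36 (size 2, align 2) → ends 38
  total 38 bytes, alignment 2
48 − 38 = 10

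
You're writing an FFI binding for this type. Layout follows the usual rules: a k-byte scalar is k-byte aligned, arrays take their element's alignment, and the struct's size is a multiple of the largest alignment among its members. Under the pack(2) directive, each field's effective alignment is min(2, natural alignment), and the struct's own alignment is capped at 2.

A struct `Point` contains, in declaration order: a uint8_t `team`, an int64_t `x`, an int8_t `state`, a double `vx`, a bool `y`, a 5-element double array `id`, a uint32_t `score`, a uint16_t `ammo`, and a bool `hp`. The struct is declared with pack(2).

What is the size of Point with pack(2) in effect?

team at 0 (size 1, align 1) → ends 1
pad 1 to align 2 for x
x at 2 (size 8, align 2) → ends 10
state at 10 (size 1, align 1) → ends 11
pad 1 to align 2 for vx
vx at 12 (size 8, align 2) → ends 20
y at 20 (size 1, align 1) → ends 21
pad 1 to align 2 for id
id at 22 (size 40, align 2) → ends 62
score at 62 (size 4, align 2) → ends 66
ammo at 66 (size 2, align 2) → ends 68
hp at 68 (size 1, align 1) → ends 69
tail pad 1 to reach multiple of 2
total 70 bytes, alignment 2

70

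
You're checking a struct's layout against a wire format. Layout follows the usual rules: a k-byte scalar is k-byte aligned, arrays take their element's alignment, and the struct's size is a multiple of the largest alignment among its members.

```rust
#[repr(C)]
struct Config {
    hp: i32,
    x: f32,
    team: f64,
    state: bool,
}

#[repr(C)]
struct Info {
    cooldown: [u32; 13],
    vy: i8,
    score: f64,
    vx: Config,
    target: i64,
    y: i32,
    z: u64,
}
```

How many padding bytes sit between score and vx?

Config: 0..4  hp  (4B, 4-aligned); 4..8  x  (4B, 4-aligned); 8..16  team  (8B, 8-aligned); 16..17  state  (1B, 1-aligned); 17..24  -- tail padding (7B); sizeof = 24, alignof = 8
0..52  cooldown  (52B, 4-aligned)
52..53  vy  (1B, 1-aligned)
53..56  -- padding (3B)
56..64  score  (8B, 8-aligned)
64..88  vx  (24B, 8-aligned)

0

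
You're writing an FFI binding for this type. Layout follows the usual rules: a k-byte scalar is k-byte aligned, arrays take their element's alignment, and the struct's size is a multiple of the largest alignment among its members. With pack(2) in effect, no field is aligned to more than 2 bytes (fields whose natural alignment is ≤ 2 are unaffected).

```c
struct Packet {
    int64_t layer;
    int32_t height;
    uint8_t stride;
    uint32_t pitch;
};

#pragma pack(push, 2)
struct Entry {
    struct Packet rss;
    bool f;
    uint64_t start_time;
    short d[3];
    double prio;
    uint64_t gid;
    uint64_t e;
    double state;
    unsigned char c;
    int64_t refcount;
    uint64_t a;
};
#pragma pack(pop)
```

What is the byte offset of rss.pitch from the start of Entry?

16

Packet: @0: layer [8B, align 8] → 8; @8: height [4B, align 4] → 12; @12: stride [1B, align 1] → 13; +3 pad (align 4); @16: pitch [4B, align 4] → 20; +4 tail pad (align 8); size 24, align 8
@0: rss [24B, align 2] → 24
within Packet: pitch at 16
0 + 16 = 16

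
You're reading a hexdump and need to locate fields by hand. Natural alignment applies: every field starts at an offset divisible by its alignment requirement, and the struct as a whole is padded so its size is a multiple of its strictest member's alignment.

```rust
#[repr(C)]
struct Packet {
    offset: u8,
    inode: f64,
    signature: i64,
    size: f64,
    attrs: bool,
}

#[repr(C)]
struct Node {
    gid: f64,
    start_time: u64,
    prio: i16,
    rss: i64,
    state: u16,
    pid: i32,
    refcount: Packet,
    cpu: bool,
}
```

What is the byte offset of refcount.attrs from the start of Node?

72

Packet: 0..1  offset  (1B, 1-aligned); 1..8  -- padding (7B); 8..16  inode  (8B, 8-aligned); 16..24  signature  (8B, 8-aligned); 24..32  size  (8B, 8-aligned); 32..33  attrs  (1B, 1-aligned); 33..40  -- tail padding (7B); sizeof = 40, alignof = 8
0..8  gid  (8B, 8-aligned)
8..16  start_time  (8B, 8-aligned)
16..18  prio  (2B, 2-aligned)
18..24  -- padding (6B)
24..32  rss  (8B, 8-aligned)
32..34  state  (2B, 2-aligned)
34..36  -- padding (2B)
36..40  pid  (4B, 4-aligned)
40..80  refcount  (40B, 8-aligned)
within Packet: attrs at 32
40 + 32 = 72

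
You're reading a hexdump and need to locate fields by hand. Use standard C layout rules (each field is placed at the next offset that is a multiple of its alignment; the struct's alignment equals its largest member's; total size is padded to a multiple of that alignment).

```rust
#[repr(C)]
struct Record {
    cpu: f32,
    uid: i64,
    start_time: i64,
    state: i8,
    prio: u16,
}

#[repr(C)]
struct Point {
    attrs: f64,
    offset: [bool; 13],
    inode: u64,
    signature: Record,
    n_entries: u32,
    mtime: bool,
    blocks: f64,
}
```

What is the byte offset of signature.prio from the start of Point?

Record: 0..4  cpu  (4B, 4-aligned); 4..8  -- padding (4B); 8..16  uid  (8B, 8-aligned); 16..24  start_time  (8B, 8-aligned); 24..25  state  (1B, 1-aligned); 25..26  -- padding (1B); 26..28  prio  (2B, 2-aligned); 28..32  -- tail padding (4B); sizeof = 32, alignof = 8
0..8  attrs  (8B, 8-aligned)
8..21  offset  (13B, 1-aligned)
21..24  -- padding (3B)
24..32  inode  (8B, 8-aligned)
32..64  signature  (32B, 8-aligned)
within Record: prio at 26
32 + 26 = 58

58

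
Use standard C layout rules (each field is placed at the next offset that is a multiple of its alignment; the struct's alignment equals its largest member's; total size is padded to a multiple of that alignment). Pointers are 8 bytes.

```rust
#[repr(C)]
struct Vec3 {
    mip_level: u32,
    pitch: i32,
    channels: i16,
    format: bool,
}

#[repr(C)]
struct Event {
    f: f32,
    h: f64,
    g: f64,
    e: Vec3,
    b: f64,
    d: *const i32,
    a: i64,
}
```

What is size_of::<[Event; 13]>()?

832

Vec3: 0..4  mip_level  (4B, 4-aligned); 4..8  pitch  (4B, 4-aligned); 8..10  channels  (2B, 2-aligned); 10..11  format  (1B, 1-aligned); 11..12  -- tail padding (1B); sizeof = 12, alignof = 4
0..4  f  (4B, 4-aligned)
4..8  -- padding (4B)
8..16  h  (8B, 8-aligned)
16..24  g  (8B, 8-aligned)
24..36  e  (12B, 4-aligned)
36..40  -- padding (4B)
40..48  b  (8B, 8-aligned)
48..56  d  (8B, 8-aligned)
56..64  a  (8B, 8-aligned)
sizeof = 64, alignof = 8
array of 13: 13 × 64 = 832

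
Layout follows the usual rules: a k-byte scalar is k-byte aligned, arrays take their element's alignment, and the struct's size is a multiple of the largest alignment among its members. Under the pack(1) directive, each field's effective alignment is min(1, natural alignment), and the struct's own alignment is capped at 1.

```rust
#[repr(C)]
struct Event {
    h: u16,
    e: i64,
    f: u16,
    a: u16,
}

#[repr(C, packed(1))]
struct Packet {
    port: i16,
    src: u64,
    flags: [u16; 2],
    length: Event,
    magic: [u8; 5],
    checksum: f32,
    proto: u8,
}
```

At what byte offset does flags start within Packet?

10

Event: @0: h [2B, align 2] → 2; +6 pad (align 8); @8: e [8B, align 8] → 16; @16: f [2B, align 2] → 18; @18: a [2B, align 2] → 20; +4 tail pad (align 8); size 24, align 8
@0: port [2B, align 1] → 2
@2: src [8B, align 1] → 10
@10: flags [4B, align 1] → 14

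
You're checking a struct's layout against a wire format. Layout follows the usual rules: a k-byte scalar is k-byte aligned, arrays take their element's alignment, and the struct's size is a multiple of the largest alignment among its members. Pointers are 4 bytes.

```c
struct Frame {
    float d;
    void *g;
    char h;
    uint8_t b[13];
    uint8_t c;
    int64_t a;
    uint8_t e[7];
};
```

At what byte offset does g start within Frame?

0..4  d  (4B, 4-aligned)
4..8  g  (4B, 4-aligned)

4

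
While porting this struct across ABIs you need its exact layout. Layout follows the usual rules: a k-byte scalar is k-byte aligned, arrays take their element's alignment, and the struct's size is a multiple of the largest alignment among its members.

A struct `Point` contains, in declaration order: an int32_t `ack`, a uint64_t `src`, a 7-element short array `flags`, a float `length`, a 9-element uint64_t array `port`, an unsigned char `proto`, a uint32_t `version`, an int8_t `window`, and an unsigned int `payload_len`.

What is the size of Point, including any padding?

128 bytes

ack at 0 (size 4, align 4) → ends 4
pad 4 to align 8 for src
src at 8 (size 8, align 8) → ends 16
flags at 16 (size 14, align 2) → ends 30
pad 2 to align 4 for length
length at 32 (size 4, align 4) → ends 36
pad 4 to align 8 for port
port at 40 (size 72, align 8) → ends 112
proto at 112 (size 1, align 1) → ends 113
pad 3 to align 4 for version
version at 116 (size 4, align 4) → ends 120
window at 120 (size 1, align 1) → ends 121
pad 3 to align 4 for payload_len
payload_len at 124 (size 4, align 4) → ends 128
total 128 bytes, alignment 8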